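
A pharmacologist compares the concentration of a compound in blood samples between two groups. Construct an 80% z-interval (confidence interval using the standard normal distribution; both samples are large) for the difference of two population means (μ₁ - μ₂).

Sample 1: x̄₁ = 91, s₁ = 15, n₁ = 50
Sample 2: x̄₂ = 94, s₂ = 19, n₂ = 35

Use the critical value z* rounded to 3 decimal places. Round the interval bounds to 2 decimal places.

Both samples are large (n₁ = 50 ≥ 30, n₂ = 35 ≥ 30), so a z-interval for the difference of means applies.

Point estimate: x̄₁ - x̄₂ = 91 - 94 = -3

Standard error: SE = √(s₁²/n₁ + s₂²/n₂)
= √(15²/50 + 19²/35)
= √(4.500000 + 10.314286)
= 3.848933

For 80% confidence, z* = 1.282 (from standard normal table)
Margin of error: E = z* × SE = 1.282 × 3.848933 = 4.9343

Z-interval: (x̄₁ - x̄₂) ± E = -3 ± 4.9343 = (-7.9343, 1.9343)

Rounded to 2 decimal places:

(-7.93, 1.93)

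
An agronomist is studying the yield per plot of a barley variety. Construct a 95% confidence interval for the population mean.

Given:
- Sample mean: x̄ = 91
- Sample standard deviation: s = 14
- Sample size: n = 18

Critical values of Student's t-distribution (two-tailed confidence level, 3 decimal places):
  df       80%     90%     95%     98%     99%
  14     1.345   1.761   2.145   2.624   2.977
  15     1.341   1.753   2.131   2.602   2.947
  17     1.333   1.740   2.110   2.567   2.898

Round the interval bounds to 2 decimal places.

The population standard deviation σ is unknown (only the sample standard deviation s is given), so use a t-interval with df = n - 1 = 18 - 1 = 17.

For 95% confidence with df = 17, t* = 2.110 (from t-table)

Standard error: SE = s/√n = 14/√18 = 3.299832

Margin of error: E = t* × SE = 2.110 × 3.299832 = 6.9626

T-interval: x̄ ± E = 91 ± 6.9626 = (84.0374, 97.9626)

Rounded to 2 decimal places:

(84.04, 97.96)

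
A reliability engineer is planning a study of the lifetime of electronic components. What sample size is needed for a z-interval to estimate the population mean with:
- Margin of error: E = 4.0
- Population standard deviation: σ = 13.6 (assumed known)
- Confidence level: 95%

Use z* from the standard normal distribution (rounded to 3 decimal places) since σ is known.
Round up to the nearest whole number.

Using z* since population σ is known (z-interval formula).

For 95% confidence, z* = 1.96 (from standard normal table)

Sample size formula for z-interval: n = (z*σ/E)²

n = (1.96 × 13.6 / 4.0)²
  = (6.664000)²
  = 44.4089

Round up to the nearest whole number: n = 45

45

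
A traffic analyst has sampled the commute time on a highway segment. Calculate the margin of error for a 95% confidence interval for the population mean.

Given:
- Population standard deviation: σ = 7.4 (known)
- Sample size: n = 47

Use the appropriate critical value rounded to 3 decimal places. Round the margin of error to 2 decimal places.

The population standard deviation σ is known, so use the z-interval margin of error formula.

For 95% confidence, z* = 1.96 (from standard normal table)

Margin of error formula for z-interval: E = z* × σ/√n

E = 1.96 × 7.4/√47
  = 1.96 × 1.079401
  = 2.1156

Rounded to 2 decimal places:

2.12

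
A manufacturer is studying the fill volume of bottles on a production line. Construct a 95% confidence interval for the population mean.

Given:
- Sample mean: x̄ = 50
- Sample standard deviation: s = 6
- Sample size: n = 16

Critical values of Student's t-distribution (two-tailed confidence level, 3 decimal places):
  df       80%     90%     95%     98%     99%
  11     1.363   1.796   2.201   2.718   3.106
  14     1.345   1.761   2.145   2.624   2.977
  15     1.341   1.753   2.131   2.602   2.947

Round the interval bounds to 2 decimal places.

The population standard deviation σ is unknown (only the sample standard deviation s is given), so use a t-interval with df = n - 1 = 16 - 1 = 15.

For 95% confidence with df = 15, t* = 2.131 (from t-table)

Standard error: SE = s/√n = 6/√16 = 1.500000

Margin of error: E = t* × SE = 2.131 × 1.500000 = 3.1965

T-interval: x̄ ± E = 50 ± 3.1965 = (46.8035, 53.1965)

Rounded to 2 decimal places:

(46.80, 53.20)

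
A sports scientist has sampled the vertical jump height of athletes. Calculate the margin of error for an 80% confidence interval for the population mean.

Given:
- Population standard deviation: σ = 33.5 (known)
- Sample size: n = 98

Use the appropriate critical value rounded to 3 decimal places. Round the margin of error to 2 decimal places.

The population standard deviation σ is known, so use the z-interval margin of error formula.

For 80% confidence, z* = 1.282 (from standard normal table)

Margin of error formula for z-interval: E = z* × σ/√n

E = 1.282 × 33.5/√98
  = 1.282 × 3.384011
  = 4.3383

Rounded to 2 decimal places:

4.34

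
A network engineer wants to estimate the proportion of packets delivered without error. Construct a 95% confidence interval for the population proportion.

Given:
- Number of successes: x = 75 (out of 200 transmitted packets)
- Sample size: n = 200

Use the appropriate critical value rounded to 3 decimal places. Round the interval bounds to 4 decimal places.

Sample proportion: p̂ = 75/200 = 0.375000

Check conditions for normal approximation:
  np̂ = 75 ≥ 10 ✓
  n(1-p̂) = 125 ≥ 10 ✓

The sample is large enough, so use a z-interval (normal approximation) for the proportion.

For 95% confidence, z* = 1.96 (from standard normal table)

Standard error: SE = √(p̂(1-p̂)/n) = √(0.375000×0.625000/200) = 0.03423266

Margin of error: E = z* × SE = 1.96 × 0.03423266 = 0.067096

Z-interval: p̂ ± E = 0.375000 ± 0.067096 = (0.307904, 0.442096)

Rounded to 4 decimal places:

(0.3079, 0.4421)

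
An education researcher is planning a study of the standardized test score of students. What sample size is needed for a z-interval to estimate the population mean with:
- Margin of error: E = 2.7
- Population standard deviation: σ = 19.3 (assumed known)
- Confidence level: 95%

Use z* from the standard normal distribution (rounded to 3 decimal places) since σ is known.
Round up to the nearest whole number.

Using z* since population σ is known (z-interval formula).

For 95% confidence, z* = 1.96 (from standard normal table)

Sample size formula for z-interval: n = (z*σ/E)²

n = (1.96 × 19.3 / 2.7)²
  = (14.010370)²
  = 196.2905

Round up to the nearest whole number: n = 197

197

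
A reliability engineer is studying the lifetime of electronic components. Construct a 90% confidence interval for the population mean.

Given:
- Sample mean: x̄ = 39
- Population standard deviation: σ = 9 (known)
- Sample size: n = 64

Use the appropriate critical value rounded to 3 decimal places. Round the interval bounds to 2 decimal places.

The population standard deviation σ is known, so use a z-interval (standard normal critical value).

For 90% confidence, z* = 1.645 (from standard normal table)

Standard error: SE = σ/√n = 9/√64 = 1.125000

Margin of error: E = z* × SE = 1.645 × 1.125000 = 1.8506

Z-interval: x̄ ± E = 39 ± 1.8506 = (37.1494, 40.8506)

Rounded to 2 decimal places:

(37.15, 40.85)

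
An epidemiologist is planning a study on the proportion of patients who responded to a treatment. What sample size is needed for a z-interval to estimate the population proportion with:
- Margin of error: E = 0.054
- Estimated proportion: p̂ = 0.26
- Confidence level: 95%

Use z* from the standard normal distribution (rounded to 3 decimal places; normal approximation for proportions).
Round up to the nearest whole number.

Using z* for proportion z-interval (normal approximation).

For 95% confidence, z* = 1.96 (from standard normal table)

Sample size formula for proportion z-interval: n = z*²p̂(1-p̂)/E²

n = 1.96² × 0.26 × 0.74 / 0.054²
  = 3.8416 × 0.1924 / 0.002916
  = 253.4718

Round up to the nearest whole number: n = 254

254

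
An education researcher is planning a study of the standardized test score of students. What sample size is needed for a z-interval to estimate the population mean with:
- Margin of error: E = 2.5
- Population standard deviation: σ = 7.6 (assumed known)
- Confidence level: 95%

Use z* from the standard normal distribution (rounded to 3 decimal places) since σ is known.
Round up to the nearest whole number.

Using z* since population σ is known (z-interval formula).

For 95% confidence, z* = 1.96 (from standard normal table)

Sample size formula for z-interval: n = (z*σ/E)²

n = (1.96 × 7.6 / 2.5)²
  = (5.958400)²
  = 35.5025

Round up to the nearest whole number: n = 36

36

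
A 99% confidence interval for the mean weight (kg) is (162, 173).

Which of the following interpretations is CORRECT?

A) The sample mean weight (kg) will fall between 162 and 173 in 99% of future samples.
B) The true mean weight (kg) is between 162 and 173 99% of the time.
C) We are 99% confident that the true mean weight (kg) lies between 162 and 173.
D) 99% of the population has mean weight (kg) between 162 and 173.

A confidence interval represents our confidence in the procedure, not a probability statement about the parameter.

Key concept: If we repeated this sampling process many times and computed a 99% CI each time, about 99% of those intervals would contain the true population parameter.

For this specific interval (162, 173):
- Midpoint (point estimate): 167.5
- Margin of error: 5.5

The correct interpretation is the one stating confidence that the true parameter lies in the interval — option C.

C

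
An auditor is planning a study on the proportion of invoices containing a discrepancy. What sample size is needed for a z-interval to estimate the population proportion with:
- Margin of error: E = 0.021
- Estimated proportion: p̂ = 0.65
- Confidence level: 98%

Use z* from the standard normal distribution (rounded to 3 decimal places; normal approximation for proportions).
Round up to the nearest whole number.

Using z* for proportion z-interval (normal approximation).

For 98% confidence, z* = 2.326 (from standard normal table)

Sample size formula for proportion z-interval: n = z*²p̂(1-p̂)/E²

n = 2.326² × 0.65 × 0.35 / 0.021²
  = 5.410276 × 0.2275 / 0.000441
  = 2791.0154

Round up to the nearest whole number: n = 2792

2792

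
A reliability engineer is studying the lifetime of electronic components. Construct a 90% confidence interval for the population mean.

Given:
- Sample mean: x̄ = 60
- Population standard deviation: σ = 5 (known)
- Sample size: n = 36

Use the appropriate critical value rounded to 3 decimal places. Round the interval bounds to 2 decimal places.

The population standard deviation σ is known, so use a z-interval (standard normal critical value).

For 90% confidence, z* = 1.645 (from standard normal table)

Standard error: SE = σ/√n = 5/√36 = 0.833333

Margin of error: E = z* × SE = 1.645 × 0.833333 = 1.3708

Z-interval: x̄ ± E = 60 ± 1.3708 = (58.6292, 61.3708)

Rounded to 2 decimal places:

(58.63, 61.37)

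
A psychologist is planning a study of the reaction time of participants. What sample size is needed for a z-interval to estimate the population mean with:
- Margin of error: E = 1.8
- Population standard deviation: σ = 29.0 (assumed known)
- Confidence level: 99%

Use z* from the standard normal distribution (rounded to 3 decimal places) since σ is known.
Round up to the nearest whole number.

Using z* since population σ is known (z-interval formula).

For 99% confidence, z* = 2.576 (from standard normal table)

Sample size formula for z-interval: n = (z*σ/E)²

n = (2.576 × 29.0 / 1.8)²
  = (41.502222)²
  = 1722.4344

Round up to the nearest whole number: n = 1723

1723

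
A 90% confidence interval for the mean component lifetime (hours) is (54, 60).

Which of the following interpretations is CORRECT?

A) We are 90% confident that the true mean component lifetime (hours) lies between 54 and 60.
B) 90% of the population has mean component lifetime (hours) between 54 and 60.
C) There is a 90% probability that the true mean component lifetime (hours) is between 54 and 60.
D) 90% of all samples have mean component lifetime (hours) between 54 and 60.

A confidence interval represents our confidence in the procedure, not a probability statement about the parameter.

Key concept: If we repeated this sampling process many times and computed a 90% CI each time, about 90% of those intervals would contain the true population parameter.

For this specific interval (54, 60):
- Midpoint (point estimate): 57
- Margin of error: 3

The correct interpretation is the one stating confidence that the true parameter lies in the interval — option A.

A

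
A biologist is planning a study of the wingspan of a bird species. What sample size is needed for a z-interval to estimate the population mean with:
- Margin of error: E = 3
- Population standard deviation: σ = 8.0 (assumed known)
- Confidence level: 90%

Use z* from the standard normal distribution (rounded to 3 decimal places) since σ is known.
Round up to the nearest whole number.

Using z* since population σ is known (z-interval formula).

For 90% confidence, z* = 1.645 (from standard normal table)

Sample size formula for z-interval: n = (z*σ/E)²

n = (1.645 × 8.0 / 3)²
  = (4.386667)²
  = 19.2428

Round up to the nearest whole number: n = 20

20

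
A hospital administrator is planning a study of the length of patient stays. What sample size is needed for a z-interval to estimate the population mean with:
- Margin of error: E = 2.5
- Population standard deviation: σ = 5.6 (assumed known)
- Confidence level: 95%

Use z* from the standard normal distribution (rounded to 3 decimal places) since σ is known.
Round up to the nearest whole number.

Using z* since population σ is known (z-interval formula).

For 95% confidence, z* = 1.96 (from standard normal table)

Sample size formula for z-interval: n = (z*σ/E)²

n = (1.96 × 5.6 / 2.5)²
  = (4.390400)²
  = 19.2756

Round up to the nearest whole number: n = 20

20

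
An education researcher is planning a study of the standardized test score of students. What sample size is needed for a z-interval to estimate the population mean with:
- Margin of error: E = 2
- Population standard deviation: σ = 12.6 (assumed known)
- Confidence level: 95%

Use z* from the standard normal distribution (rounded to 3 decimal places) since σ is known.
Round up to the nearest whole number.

Using z* since population σ is known (z-interval formula).

For 95% confidence, z* = 1.96 (from standard normal table)

Sample size formula for z-interval: n = (z*σ/E)²

n = (1.96 × 12.6 / 2)²
  = (12.348000)²
  = 152.4731

Round up to the nearest whole number: n = 153

153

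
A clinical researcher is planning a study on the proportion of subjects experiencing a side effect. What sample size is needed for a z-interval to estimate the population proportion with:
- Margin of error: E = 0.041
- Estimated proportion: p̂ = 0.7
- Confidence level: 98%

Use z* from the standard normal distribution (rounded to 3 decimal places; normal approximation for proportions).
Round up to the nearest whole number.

Using z* for proportion z-interval (normal approximation).

For 98% confidence, z* = 2.326 (from standard normal table)

Sample size formula for proportion z-interval: n = z*²p̂(1-p̂)/E²

n = 2.326² × 0.7 × 0.3 / 0.041²
  = 5.410276 × 0.21 / 0.001681
  = 675.8822

Round up to the nearest whole number: n = 676

676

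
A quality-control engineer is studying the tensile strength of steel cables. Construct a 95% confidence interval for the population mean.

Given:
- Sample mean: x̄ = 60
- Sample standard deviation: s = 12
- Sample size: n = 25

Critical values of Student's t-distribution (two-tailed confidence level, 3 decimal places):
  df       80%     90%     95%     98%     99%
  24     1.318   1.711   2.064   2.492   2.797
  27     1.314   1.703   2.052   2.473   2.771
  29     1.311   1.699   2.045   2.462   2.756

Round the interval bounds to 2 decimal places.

The population standard deviation σ is unknown (only the sample standard deviation s is given), so use a t-interval with df = n - 1 = 25 - 1 = 24.

For 95% confidence with df = 24, t* = 2.064 (from t-table)

Standard error: SE = s/√n = 12/√25 = 2.400000

Margin of error: E = t* × SE = 2.064 × 2.400000 = 4.9536

T-interval: x̄ ± E = 60 ± 4.9536 = (55.0464, 64.9536)

Rounded to 2 decimal places:

(55.05, 64.95)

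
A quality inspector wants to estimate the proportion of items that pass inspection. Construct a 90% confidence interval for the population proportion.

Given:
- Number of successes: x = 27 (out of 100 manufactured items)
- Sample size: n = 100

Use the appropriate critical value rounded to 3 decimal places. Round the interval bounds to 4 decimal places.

Sample proportion: p̂ = 27/100 = 0.270000

Check conditions for normal approximation:
  np̂ = 27 ≥ 10 ✓
  n(1-p̂) = 73 ≥ 10 ✓

The sample is large enough, so use a z-interval (normal approximation) for the proportion.

For 90% confidence, z* = 1.645 (from standard normal table)

Standard error: SE = √(p̂(1-p̂)/n) = √(0.270000×0.730000/100) = 0.04439595

Margin of error: E = z* × SE = 1.645 × 0.04439595 = 0.073031

Z-interval: p̂ ± E = 0.270000 ± 0.073031 = (0.196969, 0.343031)

Rounded to 4 decimal places:

(0.1970, 0.3430)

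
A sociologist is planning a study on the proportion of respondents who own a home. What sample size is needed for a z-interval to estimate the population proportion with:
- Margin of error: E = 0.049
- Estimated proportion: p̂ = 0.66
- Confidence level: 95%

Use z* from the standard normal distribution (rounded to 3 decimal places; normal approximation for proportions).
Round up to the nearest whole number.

Using z* for proportion z-interval (normal approximation).

For 95% confidence, z* = 1.96 (from standard normal table)

Sample size formula for proportion z-interval: n = z*²p̂(1-p̂)/E²

n = 1.96² × 0.66 × 0.34 / 0.049²
  = 3.8416 × 0.2244 / 0.002401
  = 359.0400

Round up to the nearest whole number: n = 360

360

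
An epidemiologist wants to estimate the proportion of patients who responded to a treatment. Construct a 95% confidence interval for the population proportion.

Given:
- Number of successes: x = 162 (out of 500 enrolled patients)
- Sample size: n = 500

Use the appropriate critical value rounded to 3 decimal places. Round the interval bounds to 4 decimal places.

Sample proportion: p̂ = 162/500 = 0.324000

Check conditions for normal approximation:
  np̂ = 162 ≥ 10 ✓
  n(1-p̂) = 338 ≥ 10 ✓

The sample is large enough, so use a z-interval (normal approximation) for the proportion.

For 95% confidence, z* = 1.96 (from standard normal table)

Standard error: SE = √(p̂(1-p̂)/n) = √(0.324000×0.676000/500) = 0.02092960

Margin of error: E = z* × SE = 1.96 × 0.02092960 = 0.041022

Z-interval: p̂ ± E = 0.324000 ± 0.041022 = (0.282978, 0.365022)

Rounded to 4 decimal places:

(0.2830, 0.3650)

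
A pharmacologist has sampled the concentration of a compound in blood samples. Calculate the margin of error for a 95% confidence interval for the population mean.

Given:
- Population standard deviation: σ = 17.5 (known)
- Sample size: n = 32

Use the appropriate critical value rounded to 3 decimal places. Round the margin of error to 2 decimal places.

The population standard deviation σ is known, so use the z-interval margin of error formula.

For 95% confidence, z* = 1.96 (from standard normal table)

Margin of error formula for z-interval: E = z* × σ/√n

E = 1.96 × 17.5/√32
  = 1.96 × 3.093592
  = 6.0634

Rounded to 2 decimal places:

6.06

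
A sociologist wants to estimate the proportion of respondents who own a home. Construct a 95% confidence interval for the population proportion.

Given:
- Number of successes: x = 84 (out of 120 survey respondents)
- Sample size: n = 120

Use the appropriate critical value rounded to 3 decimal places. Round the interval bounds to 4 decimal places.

Sample proportion: p̂ = 84/120 = 0.700000

Check conditions for normal approximation:
  np̂ = 84 ≥ 10 ✓
  n(1-p̂) = 36 ≥ 10 ✓

The sample is large enough, so use a z-interval (normal approximation) for the proportion.

For 95% confidence, z* = 1.96 (from standard normal table)

Standard error: SE = √(p̂(1-p̂)/n) = √(0.700000×0.300000/120) = 0.04183300

Margin of error: E = z* × SE = 1.96 × 0.04183300 = 0.081993

Z-interval: p̂ ± E = 0.700000 ± 0.081993 = (0.618007, 0.781993)

Rounded to 4 decimal places:

(0.6180, 0.7820)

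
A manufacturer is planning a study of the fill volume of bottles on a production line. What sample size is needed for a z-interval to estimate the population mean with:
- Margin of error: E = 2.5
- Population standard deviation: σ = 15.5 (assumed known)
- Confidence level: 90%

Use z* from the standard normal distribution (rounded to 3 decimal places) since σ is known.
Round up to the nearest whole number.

Using z* since population σ is known (z-interval formula).

For 90% confidence, z* = 1.645 (from standard normal table)

Sample size formula for z-interval: n = (z*σ/E)²

n = (1.645 × 15.5 / 2.5)²
  = (10.199000)²
  = 104.0196

Round up to the nearest whole number: n = 105

105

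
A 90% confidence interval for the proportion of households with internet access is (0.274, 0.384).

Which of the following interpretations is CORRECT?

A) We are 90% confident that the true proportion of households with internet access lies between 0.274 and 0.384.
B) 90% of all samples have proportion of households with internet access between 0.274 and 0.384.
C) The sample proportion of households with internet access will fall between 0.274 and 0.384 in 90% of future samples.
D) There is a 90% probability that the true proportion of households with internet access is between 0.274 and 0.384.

A confidence interval represents our confidence in the procedure, not a probability statement about the parameter.

Key concept: If we repeated this sampling process many times and computed a 90% CI each time, about 90% of those intervals would contain the true population parameter.

For this specific interval (0.274, 0.384):
- Midpoint (point estimate): 0.329
- Margin of error: 0.055

The correct interpretation is the one stating confidence that the true parameter lies in the interval — option A.

A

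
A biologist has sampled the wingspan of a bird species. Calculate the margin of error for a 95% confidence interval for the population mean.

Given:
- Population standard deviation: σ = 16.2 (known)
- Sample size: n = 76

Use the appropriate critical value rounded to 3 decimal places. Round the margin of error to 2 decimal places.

The population standard deviation σ is known, so use the z-interval margin of error formula.

For 95% confidence, z* = 1.96 (from standard normal table)

Margin of error formula for z-interval: E = z* × σ/√n

E = 1.96 × 16.2/√76
  = 1.96 × 1.858267
  = 3.6422

Rounded to 2 decimal places:

3.64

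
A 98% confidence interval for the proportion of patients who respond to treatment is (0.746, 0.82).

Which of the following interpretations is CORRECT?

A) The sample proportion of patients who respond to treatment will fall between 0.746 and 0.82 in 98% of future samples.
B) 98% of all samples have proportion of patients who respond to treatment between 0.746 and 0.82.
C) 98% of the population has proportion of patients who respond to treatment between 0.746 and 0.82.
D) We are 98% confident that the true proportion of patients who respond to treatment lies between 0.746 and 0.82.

A confidence interval represents our confidence in the procedure, not a probability statement about the parameter.

Key concept: If we repeated this sampling process many times and computed a 98% CI each time, about 98% of those intervals would contain the true population parameter.

For this specific interval (0.746, 0.82):
- Midpoint (point estimate): 0.783
- Margin of error: 0.037

The correct interpretation is the one stating confidence that the true parameter lies in the interval — option D.

D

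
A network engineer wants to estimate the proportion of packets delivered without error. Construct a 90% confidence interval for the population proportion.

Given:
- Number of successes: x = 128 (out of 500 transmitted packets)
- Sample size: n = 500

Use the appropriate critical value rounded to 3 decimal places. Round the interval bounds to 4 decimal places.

Sample proportion: p̂ = 128/500 = 0.256000

Check conditions for normal approximation:
  np̂ = 128 ≥ 10 ✓
  n(1-p̂) = 372 ≥ 10 ✓

The sample is large enough, so use a z-interval (normal approximation) for the proportion.

For 90% confidence, z* = 1.645 (from standard normal table)

Standard error: SE = √(p̂(1-p̂)/n) = √(0.256000×0.744000/500) = 0.01951738

Margin of error: E = z* × SE = 1.645 × 0.01951738 = 0.032106

Z-interval: p̂ ± E = 0.256000 ± 0.032106 = (0.223894, 0.288106)

Rounded to 4 decimal places:

(0.2239, 0.2881)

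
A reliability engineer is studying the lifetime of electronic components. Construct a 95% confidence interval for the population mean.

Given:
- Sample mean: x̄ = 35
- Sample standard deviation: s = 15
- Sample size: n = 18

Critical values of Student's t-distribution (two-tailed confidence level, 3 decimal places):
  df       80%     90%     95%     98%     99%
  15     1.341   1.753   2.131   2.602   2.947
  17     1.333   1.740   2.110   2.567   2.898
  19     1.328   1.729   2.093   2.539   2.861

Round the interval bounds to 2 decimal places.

The population standard deviation σ is unknown (only the sample standard deviation s is given), so use a t-interval with df = n - 1 = 18 - 1 = 17.

For 95% confidence with df = 17, t* = 2.110 (from t-table)

Standard error: SE = s/√n = 15/√18 = 3.535534

Margin of error: E = t* × SE = 2.110 × 3.535534 = 7.4600

T-interval: x̄ ± E = 35 ± 7.4600 = (27.5400, 42.4600)

Rounded to 2 decimal places:

(27.54, 42.46)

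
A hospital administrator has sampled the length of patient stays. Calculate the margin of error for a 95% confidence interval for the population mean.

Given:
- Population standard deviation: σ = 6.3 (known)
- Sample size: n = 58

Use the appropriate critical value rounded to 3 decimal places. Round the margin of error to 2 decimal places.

The population standard deviation σ is known, so use the z-interval margin of error formula.

For 95% confidence, z* = 1.96 (from standard normal table)

Margin of error formula for z-interval: E = z* × σ/√n

E = 1.96 × 6.3/√58
  = 1.96 × 0.827231
  = 1.6214

Rounded to 2 decimal places:

1.62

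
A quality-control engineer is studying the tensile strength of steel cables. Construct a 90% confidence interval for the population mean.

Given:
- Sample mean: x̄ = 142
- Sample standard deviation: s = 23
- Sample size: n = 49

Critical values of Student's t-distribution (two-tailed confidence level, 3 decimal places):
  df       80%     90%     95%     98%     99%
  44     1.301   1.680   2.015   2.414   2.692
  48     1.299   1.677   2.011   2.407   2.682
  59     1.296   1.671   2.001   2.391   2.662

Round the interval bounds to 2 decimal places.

The population standard deviation σ is unknown (only the sample standard deviation s is given), so use a t-interval with df = n - 1 = 49 - 1 = 48.

For 90% confidence with df = 48, t* = 1.677 (from t-table)

Standard error: SE = s/√n = 23/√49 = 3.285714

Margin of error: E = t* × SE = 1.677 × 3.285714 = 5.5101

T-interval: x̄ ± E = 142 ± 5.5101 = (136.4899, 147.5101)

Rounded to 2 decimal places:

(136.49, 147.51)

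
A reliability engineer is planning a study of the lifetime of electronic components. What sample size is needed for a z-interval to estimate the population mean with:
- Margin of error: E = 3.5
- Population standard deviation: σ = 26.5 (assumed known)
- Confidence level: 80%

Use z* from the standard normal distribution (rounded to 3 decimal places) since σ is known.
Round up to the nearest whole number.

Using z* since population σ is known (z-interval formula).

For 80% confidence, z* = 1.282 (from standard normal table)

Sample size formula for z-interval: n = (z*σ/E)²

n = (1.282 × 26.5 / 3.5)²
  = (9.706571)²
  = 94.2175

Round up to the nearest whole number: n = 95

95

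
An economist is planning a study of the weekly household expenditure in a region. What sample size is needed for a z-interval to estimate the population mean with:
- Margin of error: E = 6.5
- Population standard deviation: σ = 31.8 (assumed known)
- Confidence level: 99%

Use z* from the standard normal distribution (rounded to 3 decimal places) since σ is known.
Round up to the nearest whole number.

Using z* since population σ is known (z-interval formula).

For 99% confidence, z* = 2.576 (from standard normal table)

Sample size formula for z-interval: n = (z*σ/E)²

n = (2.576 × 31.8 / 6.5)²
  = (12.602585)²
  = 158.8251

Round up to the nearest whole number: n = 159

159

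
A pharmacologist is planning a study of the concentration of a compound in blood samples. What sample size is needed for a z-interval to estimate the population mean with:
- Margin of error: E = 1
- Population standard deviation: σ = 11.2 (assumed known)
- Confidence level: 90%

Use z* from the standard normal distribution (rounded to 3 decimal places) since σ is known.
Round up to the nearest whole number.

Using z* since population σ is known (z-interval formula).

For 90% confidence, z* = 1.645 (from standard normal table)

Sample size formula for z-interval: n = (z*σ/E)²

n = (1.645 × 11.2 / 1)²
  = (18.424000)²
  = 339.4438

Round up to the nearest whole number: n = 340

340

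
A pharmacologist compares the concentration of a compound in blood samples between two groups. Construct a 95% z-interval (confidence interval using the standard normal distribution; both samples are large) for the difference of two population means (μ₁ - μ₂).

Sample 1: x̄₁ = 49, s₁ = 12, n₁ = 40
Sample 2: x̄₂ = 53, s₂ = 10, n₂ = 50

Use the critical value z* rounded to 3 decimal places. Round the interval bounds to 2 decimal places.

Both samples are large (n₁ = 40 ≥ 30, n₂ = 50 ≥ 30), so a z-interval for the difference of means applies.

Point estimate: x̄₁ - x̄₂ = 49 - 53 = -4

Standard error: SE = √(s₁²/n₁ + s₂²/n₂)
= √(12²/40 + 10²/50)
= √(3.600000 + 2.000000)
= 2.366432

For 95% confidence, z* = 1.96 (from standard normal table)
Margin of error: E = z* × SE = 1.96 × 2.366432 = 4.6382

Z-interval: (x̄₁ - x̄₂) ± E = -4 ± 4.6382 = (-8.6382, 0.6382)

Rounded to 2 decimal places:

(-8.64, 0.64)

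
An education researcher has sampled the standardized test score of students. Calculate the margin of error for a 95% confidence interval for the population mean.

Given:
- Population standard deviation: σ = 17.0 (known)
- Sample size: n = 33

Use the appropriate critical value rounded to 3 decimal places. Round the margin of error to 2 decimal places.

The population standard deviation σ is known, so use the z-interval margin of error formula.

For 95% confidence, z* = 1.96 (from standard normal table)

Margin of error formula for z-interval: E = z* × σ/√n

E = 1.96 × 17.0/√33
  = 1.96 × 2.959320
  = 5.8003

Rounded to 2 decimal places:

5.80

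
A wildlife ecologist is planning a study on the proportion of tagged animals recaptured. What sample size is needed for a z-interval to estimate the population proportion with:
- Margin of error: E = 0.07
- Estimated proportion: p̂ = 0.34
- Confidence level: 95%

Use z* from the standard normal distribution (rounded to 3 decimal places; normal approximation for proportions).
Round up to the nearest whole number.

Using z* for proportion z-interval (normal approximation).

For 95% confidence, z* = 1.96 (from standard normal table)

Sample size formula for proportion z-interval: n = z*²p̂(1-p̂)/E²

n = 1.96² × 0.34 × 0.66 / 0.07²
  = 3.8416 × 0.2244 / 0.0049
  = 175.9296

Round up to the nearest whole number: n = 176

176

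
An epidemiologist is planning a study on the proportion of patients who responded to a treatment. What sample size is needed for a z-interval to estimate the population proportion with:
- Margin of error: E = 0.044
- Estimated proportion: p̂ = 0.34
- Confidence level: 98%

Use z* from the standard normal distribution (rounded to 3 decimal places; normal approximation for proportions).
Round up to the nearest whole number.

Using z* for proportion z-interval (normal approximation).

For 98% confidence, z* = 2.326 (from standard normal table)

Sample size formula for proportion z-interval: n = z*²p̂(1-p̂)/E²

n = 2.326² × 0.34 × 0.66 / 0.044²
  = 5.410276 × 0.2244 / 0.001936
  = 627.1002

Round up to the nearest whole number: n = 628

628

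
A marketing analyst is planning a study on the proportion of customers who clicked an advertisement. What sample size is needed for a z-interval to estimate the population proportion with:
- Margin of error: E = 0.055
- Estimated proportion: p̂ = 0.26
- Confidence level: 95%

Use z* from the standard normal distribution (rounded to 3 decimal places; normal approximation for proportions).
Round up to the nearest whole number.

Using z* for proportion z-interval (normal approximation).

For 95% confidence, z* = 1.96 (from standard normal table)

Sample size formula for proportion z-interval: n = z*²p̂(1-p̂)/E²

n = 1.96² × 0.26 × 0.74 / 0.055²
  = 3.8416 × 0.1924 / 0.003025
  = 244.3385

Round up to the nearest whole number: n = 245

245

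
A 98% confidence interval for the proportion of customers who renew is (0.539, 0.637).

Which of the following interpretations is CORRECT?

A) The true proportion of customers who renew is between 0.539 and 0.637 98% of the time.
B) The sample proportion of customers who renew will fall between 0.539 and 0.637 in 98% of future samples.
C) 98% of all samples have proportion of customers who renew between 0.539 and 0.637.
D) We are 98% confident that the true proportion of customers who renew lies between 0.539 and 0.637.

A confidence interval represents our confidence in the procedure, not a probability statement about the parameter.

Key concept: If we repeated this sampling process many times and computed a 98% CI each time, about 98% of those intervals would contain the true population parameter.

For this specific interval (0.539, 0.637):
- Midpoint (point estimate): 0.588
- Margin of error: 0.049

The correct interpretation is the one stating confidence that the true parameter lies in the interval — option D.

D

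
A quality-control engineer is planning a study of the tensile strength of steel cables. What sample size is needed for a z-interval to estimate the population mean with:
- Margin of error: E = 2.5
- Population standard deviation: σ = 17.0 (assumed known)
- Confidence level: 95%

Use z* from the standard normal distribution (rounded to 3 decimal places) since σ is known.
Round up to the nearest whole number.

Using z* since population σ is known (z-interval formula).

For 95% confidence, z* = 1.96 (from standard normal table)

Sample size formula for z-interval: n = (z*σ/E)²

n = (1.96 × 17.0 / 2.5)²
  = (13.328000)²
  = 177.6356

Round up to the nearest whole number: n = 178

178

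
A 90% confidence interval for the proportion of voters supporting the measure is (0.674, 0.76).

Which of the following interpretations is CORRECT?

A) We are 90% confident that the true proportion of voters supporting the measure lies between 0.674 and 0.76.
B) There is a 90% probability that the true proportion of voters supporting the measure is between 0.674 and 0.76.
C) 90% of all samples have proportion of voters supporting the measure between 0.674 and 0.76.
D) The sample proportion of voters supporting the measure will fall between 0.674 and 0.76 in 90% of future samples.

A confidence interval represents our confidence in the procedure, not a probability statement about the parameter.

Key concept: If we repeated this sampling process many times and computed a 90% CI each time, about 90% of those intervals would contain the true population parameter.

For this specific interval (0.674, 0.76):
- Midpoint (point estimate): 0.717
- Margin of error: 0.043

The correct interpretation is the one stating confidence that the true parameter lies in the interval — option A.

A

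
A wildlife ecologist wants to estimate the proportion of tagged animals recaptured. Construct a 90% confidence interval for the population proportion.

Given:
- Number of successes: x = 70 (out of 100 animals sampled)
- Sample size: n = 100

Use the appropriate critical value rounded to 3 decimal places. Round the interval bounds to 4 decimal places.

Sample proportion: p̂ = 70/100 = 0.700000

Check conditions for normal approximation:
  np̂ = 70 ≥ 10 ✓
  n(1-p̂) = 30 ≥ 10 ✓

The sample is large enough, so use a z-interval (normal approximation) for the proportion.

For 90% confidence, z* = 1.645 (from standard normal table)

Standard error: SE = √(p̂(1-p̂)/n) = √(0.700000×0.300000/100) = 0.04582576

Margin of error: E = z* × SE = 1.645 × 0.04582576 = 0.075383

Z-interval: p̂ ± E = 0.700000 ± 0.075383 = (0.624617, 0.775383)

Rounded to 4 decimal places:

(0.6246, 0.7754)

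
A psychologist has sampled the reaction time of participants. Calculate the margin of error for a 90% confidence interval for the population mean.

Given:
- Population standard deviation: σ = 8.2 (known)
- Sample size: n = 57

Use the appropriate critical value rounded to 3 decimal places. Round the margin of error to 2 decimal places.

The population standard deviation σ is known, so use the z-interval margin of error formula.

For 90% confidence, z* = 1.645 (from standard normal table)

Margin of error formula for z-interval: E = z* × σ/√n

E = 1.645 × 8.2/√57
  = 1.645 × 1.086117
  = 1.7867

Rounded to 2 decimal places:

1.79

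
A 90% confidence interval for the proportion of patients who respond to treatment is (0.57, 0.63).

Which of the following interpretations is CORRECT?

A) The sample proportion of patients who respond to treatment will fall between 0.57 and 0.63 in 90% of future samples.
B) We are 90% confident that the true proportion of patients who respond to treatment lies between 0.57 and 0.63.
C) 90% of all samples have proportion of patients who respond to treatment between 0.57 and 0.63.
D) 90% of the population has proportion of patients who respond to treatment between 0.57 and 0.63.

A confidence interval represents our confidence in the procedure, not a probability statement about the parameter.

Key concept: If we repeated this sampling process many times and computed a 90% CI each time, about 90% of those intervals would contain the true population parameter.

For this specific interval (0.57, 0.63):
- Midpoint (point estimate): 0.6
- Margin of error: 0.03

The correct interpretation is the one stating confidence that the true parameter lies in the interval — option B.

B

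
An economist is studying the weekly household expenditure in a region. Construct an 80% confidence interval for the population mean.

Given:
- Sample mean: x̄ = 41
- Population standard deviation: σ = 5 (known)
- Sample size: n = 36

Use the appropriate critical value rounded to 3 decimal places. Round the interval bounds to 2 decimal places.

The population standard deviation σ is known, so use a z-interval (standard normal critical value).

For 80% confidence, z* = 1.282 (from standard normal table)

Standard error: SE = σ/√n = 5/√36 = 0.833333

Margin of error: E = z* × SE = 1.282 × 0.833333 = 1.0683

Z-interval: x̄ ± E = 41 ± 1.0683 = (39.9317, 42.0683)

Rounded to 2 decimal places:

(39.93, 42.07)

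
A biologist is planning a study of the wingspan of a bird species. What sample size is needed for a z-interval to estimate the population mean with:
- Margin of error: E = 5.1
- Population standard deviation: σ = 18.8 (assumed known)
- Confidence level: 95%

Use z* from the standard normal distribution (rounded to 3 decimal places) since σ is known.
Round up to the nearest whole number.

Using z* since population σ is known (z-interval formula).

For 95% confidence, z* = 1.96 (from standard normal table)

Sample size formula for z-interval: n = (z*σ/E)²

n = (1.96 × 18.8 / 5.1)²
  = (7.225098)²
  = 52.2020

Round up to the nearest whole number: n = 53

53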